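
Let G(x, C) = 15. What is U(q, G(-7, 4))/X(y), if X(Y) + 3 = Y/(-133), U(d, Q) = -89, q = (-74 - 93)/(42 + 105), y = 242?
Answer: 11837/641 ≈ 18.466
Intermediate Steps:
q = -167/147 ≈ -1.1361
X(Y) = -3 - Y/133 (X(Y) = -3 + Y/(-133) = -3 + Y*(-1/133) = -3 - Y/133)
U(q, G(-7, 4))/X(y) = -89/(-3 - 1/133*242) = -89/(-3 - 242/133) = -89/(-641/133) = -89*(-133/641) = 11837/641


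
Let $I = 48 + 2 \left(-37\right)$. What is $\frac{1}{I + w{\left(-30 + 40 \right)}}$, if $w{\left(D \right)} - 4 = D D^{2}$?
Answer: $\frac{1}{978} \approx 0.0010225$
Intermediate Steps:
$w{\left(D \right)} = 4 + D^{3}$ ($w{\left(D \right)} = 4 + D D^{2} = 4 + D^{3}$)
$I = -26$ ($I = 48 - 74 = -26$)
$\frac{1}{I + w{\left(-30 + 40 \right)}} = \frac{1}{-26 + \left(4 + \left(-30 + 40\right)^{3}\right)} = \frac{1}{-26 + \left(4 + 10^{3}\right)} = \frac{1}{-26 + \left(4 + 1000\right)} = \frac{1}{-26 + 1004} = \frac{1}{978}$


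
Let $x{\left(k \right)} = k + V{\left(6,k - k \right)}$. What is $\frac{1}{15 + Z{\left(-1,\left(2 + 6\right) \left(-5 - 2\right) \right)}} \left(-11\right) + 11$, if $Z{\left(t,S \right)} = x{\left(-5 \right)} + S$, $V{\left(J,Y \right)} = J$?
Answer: $\frac{451}{40} \approx 11.275$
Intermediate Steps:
$x{\left(k \right)} = 6 + k$ ($x{\left(k \right)} = k + 6 = 6 + k$)
$Z{\left(t,S \right)} = 1 + S$ ($Z{\left(t,S \right)} = \left(6 - 5\right) + S = 1 + S$)
$\frac{1}{15 + Z{\left(-1,\left(2 + 6\right) \left(-5 - 2\right) \right)}} \left(-11\right) + 11 = \frac{1}{15 + \left(1 + \left(2 + 6\right) \left(-5 - 2\right)\right)} \left(-11\right) + 11 = \frac{1}{15 + \left(1 + 8 \left(-7\right)\right)} \left(-11\right) + 11 = \frac{1}{15 + \left(1 - 56\right)} \left(-11\right) + 11 = \frac{1}{15 - 55} \left(-11\right) + 11 = \frac{1}{-40} \left(-11\right) + 11 = \left(- \frac{1}{40}\right) \left(-11\right) + 11 = \frac{11}{40} + 11 = \frac{451}{40}$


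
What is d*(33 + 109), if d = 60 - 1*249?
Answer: -26838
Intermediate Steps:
d = -189 (d = 60 - 249 = -189)
d*(33 + 109) = -189*(33 + 109) = -189*142 = -26838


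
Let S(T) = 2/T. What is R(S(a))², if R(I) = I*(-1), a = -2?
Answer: 1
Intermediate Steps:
R(I) = -I
R(S(a))² = (-2/(-2))² = (-2*(-1)/2)² = (-1*(-1))² = 1² = 1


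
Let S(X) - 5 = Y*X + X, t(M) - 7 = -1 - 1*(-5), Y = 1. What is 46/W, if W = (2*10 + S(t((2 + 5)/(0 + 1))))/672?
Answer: 30912/47 ≈ 657.70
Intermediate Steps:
t(M) = 11 (t(M) = 7 + (-1 - 1*(-5)) = 7 + (-1 + 5) = 7 + 4 = 11)
S(X) = 5 + 2*X (S(X) = 5 + (1*X + X) = 5 + (X + X) = 5 + 2*X)
W = 47/672 (W = (2*10 + (5 + 2*11))/672 = (20 + (5 + 22))*(1/672) = (20 + 27)*(1/672) = 47*(1/672) = 47/672 ≈ 0.069940)
46/W = 46/(47/672) = 46*(672/47) = 30912/47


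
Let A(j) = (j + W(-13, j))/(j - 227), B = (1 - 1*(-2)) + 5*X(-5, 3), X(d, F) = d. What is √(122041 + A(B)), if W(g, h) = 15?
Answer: 2*√1891666446/249 ≈ 349.34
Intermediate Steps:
B = -22 (B = (1 - 1*(-2)) + 5*(-5) = (1 + 2) - 25 = 3 - 25 = -22)
A(j) = (15 + j)/(-227 + j) (A(j) = (j + 15)/(j - 227) = (15 + j)/(-227 + j))
√(122041 + A(B)) = √(122041 + (15 - 22)/(-227 - 22)) = √(122041 - 7/(-249)) = √(122041 - 1/249*(-7)) = √(122041 + 7/249) = √(30388216/249) = 2*√1891666446/249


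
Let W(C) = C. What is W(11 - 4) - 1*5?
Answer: 2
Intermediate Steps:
W(11 - 4) - 1*5 = (11 - 4) - 1*5 = 7 - 5 = 2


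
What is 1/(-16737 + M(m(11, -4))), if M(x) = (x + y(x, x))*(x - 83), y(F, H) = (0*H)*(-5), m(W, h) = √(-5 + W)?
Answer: -5577/93295009 + 83*√6/279885027 ≈ -5.9052e-5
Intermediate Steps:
y(F, H) = 0 (y(F, H) = 0*(-5) = 0)
M(x) = x*(-83 + x) (M(x) = (x + 0)*(x - 83) = x*(-83 + x))
1/(-16737 + M(m(11, -4))) = 1/(-16737 + √(-5 + 11)*(-83 + √(-5 + 11))) = 1/(-16737 + √6*(-83 + √6))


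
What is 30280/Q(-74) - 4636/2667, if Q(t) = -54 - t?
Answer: 4033202/2667 ≈ 1512.3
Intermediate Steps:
30280/Q(-74) - 4636/2667 = 30280/(-54 - 1*(-74)) - 4636/2667 = 30280/(-54 + 74) - 4636*1/2667 = 30280/20 - 4636/2667 = 30280*(1/20) - 4636/2667 = 1514 - 4636/2667 = 4033202/2667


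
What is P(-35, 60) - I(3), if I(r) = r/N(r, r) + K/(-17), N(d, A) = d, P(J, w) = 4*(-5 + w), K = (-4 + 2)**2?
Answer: 3727/17 ≈ 219.24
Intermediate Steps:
K = 4 (K = (-2)**2 = 4)
P(J, w) = -20 + 4*w
I(r) = 13/17 (I(r) = r/r + 4/(-17) = 1 + 4*(-1/17) = 1 - 4/17 = 13/17)
P(-35, 60) - I(3) = (-20 + 4*60) - 1*13/17 = (-20 + 240) - 13/17 = 220 - 13/17 = 3727/17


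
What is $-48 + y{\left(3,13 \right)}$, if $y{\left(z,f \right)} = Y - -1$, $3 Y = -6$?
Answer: $-49$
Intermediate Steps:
$Y = -2$ ($Y = \frac{1}{3} \left(-6\right) = -2$)
$y{\left(z,f \right)} = -1$ ($y{\left(z,f \right)} = -2 - -1 = -2 + 1 = -1$)
$-48 + y{\left(3,13 \right)} = -48 - 1 = -49$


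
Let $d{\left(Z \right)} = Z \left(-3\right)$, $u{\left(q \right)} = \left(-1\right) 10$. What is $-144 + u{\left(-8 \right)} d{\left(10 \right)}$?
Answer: $156$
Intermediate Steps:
$u{\left(q \right)} = -10$
$d{\left(Z \right)} = - 3 Z$
$-144 + u{\left(-8 \right)} d{\left(10 \right)} = -144 - 10 \left(\left(-3\right) 10\right) = -144 - -300 = -144 + 300 = 156$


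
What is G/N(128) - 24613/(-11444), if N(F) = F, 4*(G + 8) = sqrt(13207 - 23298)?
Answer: 95591/45776 + I*sqrt(10091)/512 ≈ 2.0882 + 0.1962*I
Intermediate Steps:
G = -8 + I*sqrt(10091)/4 (G = -8 + sqrt(13207 - 23298)/4 = -8 + sqrt(-10091)/4 = -8 + (I*sqrt(10091))/4 = -8 + I*sqrt(10091)/4 ≈ -8.0 + 25.113*I)
G/N(128) - 24613/(-11444) = (-8 + I*sqrt(10091)/4)/128 - 24613/(-11444) = (-8 + I*sqrt(10091)/4)*(1/128) - 24613*(-1/11444) = (-1/16 + I*sqrt(10091)/512) + 24613/11444 = 95591/45776 + I*sqrt(10091)/512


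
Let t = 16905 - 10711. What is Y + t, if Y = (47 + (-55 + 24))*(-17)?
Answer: 5922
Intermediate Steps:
t = 6194
Y = -272 (Y = (47 - 31)*(-17) = 16*(-17) = -272)
Y + t = -272 + 6194 = 5922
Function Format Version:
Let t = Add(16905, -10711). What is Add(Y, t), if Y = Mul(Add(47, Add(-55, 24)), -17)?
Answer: 5922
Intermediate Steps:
t = 6194
Y = -272 (Y = Mul(Add(47, -31), -17) = Mul(16, -17) = -272)
Add(Y, t) = Add(-272, 6194) = 5922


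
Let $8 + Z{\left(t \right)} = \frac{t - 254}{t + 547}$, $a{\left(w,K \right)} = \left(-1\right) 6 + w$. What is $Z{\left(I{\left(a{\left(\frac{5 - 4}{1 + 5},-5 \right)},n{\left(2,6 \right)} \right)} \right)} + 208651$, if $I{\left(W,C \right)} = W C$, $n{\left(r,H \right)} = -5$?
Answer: $\frac{721277502}{3457} \approx 2.0864 \cdot 10^{5}$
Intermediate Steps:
$a{\left(w,K \right)} = -6 + w$
$I{\left(W,C \right)} = C W$
$Z{\left(t \right)} = -8 + \frac{-254 + t}{547 + t}$ ($Z{\left(t \right)} = -8 + \frac{t - 254}{t + 547} = -8 + \frac{-254 + t}{547 + t}$)
$Z{\left(I{\left(a{\left(\frac{5 - 4}{1 + 5},-5 \right)},n{\left(2,6 \right)} \right)} \right)} + 208651 = \frac{-4630 - 7 \left(- 5 \left(-6 + \frac{5 - 4}{1 + 5}\right)\right)}{547 - 5 \left(-6 + \frac{5 - 4}{1 + 5}\right)} + 208651 = \frac{-4630 - 7 \left(- 5 \left(-6 + 1 \cdot \frac{1}{6}\right)\right)}{547 - 5 \left(-6 + 1 \cdot \frac{1}{6}\right)} + 208651 = \frac{-4630 - 7 \left(- 5 \left(-6 + \frac{1}{6}\right)\right)}{547 - 5 \left(-6 + \frac{1}{6}\right)} + 208651 = \frac{-4630 - 7 \left(\left(-5\right) \left(- \frac{35}{6}\right)\right)}{547 - - \frac{175}{6}} + 208651 = \frac{-4630 - \frac{1225}{6}}{547 + \frac{175}{6}} + 208651 = \frac{-4630 - \frac{1225}{6}}{\frac{3457}{6}} + 208651 = \frac{6}{3457} \left(- \frac{29005}{6}\right) + 208651 = - \frac{29005}{3457} + 208651 = \frac{721277502}{3457}$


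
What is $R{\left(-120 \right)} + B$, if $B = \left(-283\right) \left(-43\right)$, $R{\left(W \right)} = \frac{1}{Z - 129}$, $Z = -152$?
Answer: $\frac{3419488}{281} \approx 12169.0$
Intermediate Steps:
$R{\left(W \right)} = - \frac{1}{281}$ ($R{\left(W \right)} = \frac{1}{-152 - 129} = \frac{1}{-281} = - \frac{1}{281}$)
$B = 12169$
$R{\left(-120 \right)} + B = - \frac{1}{281} + 12169 = \frac{3419488}{281}$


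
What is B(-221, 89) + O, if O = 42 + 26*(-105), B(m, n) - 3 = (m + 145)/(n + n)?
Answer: -239003/89 ≈ -2685.4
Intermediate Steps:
B(m, n) = 3 + (145 + m)/(2*n) (B(m, n) = 3 + (m + 145)/(n + n) = 3 + (145 + m)/((2*n)) = 3 + (145 + m)*(1/(2*n)) = 3 + (145 + m)/(2*n))
O = -2688 (O = 42 - 2730 = -2688)
B(-221, 89) + O = (½)*(145 - 221 + 6*89)/89 - 2688 = (½)*(1/89)*(145 - 221 + 534) - 2688 = (½)*(1/89)*458 - 2688 = 229/89 - 2688 = -239003/89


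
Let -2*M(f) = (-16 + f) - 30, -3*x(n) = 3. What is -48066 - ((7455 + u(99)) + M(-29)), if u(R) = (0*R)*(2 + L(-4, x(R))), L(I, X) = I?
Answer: -111117/2 ≈ -55559.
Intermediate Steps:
x(n) = -1 (x(n) = -⅓*3 = -1)
M(f) = 23 - f/2 (M(f) = -((-16 + f) - 30)/2 = -(-46 + f)/2 = 23 - f/2)
u(R) = 0 (u(R) = (0*R)*(2 - 4) = 0*(-2) = 0)
-48066 - ((7455 + u(99)) + M(-29)) = -48066 - ((7455 + 0) + (23 - ½*(-29))) = -48066 - (7455 + (23 + 29/2)) = -48066 - (7455 + 75/2) = -48066 - 1*14985/2 = -48066 - 14985/2 = -111117/2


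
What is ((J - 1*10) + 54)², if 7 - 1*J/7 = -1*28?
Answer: 83521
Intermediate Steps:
J = 245 (J = 49 - (-7)*28 = 49 - 7*(-28) = 49 + 196 = 245)
((J - 1*10) + 54)² = ((245 - 1*10) + 54)² = ((245 - 10) + 54)² = (235 + 54)² = 289² = 83521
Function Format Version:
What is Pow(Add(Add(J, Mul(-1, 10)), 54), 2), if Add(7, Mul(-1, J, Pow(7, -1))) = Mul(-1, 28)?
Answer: 83521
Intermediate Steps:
J = 245 (J = Add(49, Mul(-7, Mul(-1, 28))) = Add(49, Mul(-7, -28)) = Add(49, 196) = 245)
Pow(Add(Add(J, Mul(-1, 10)), 54), 2) = Pow(Add(Add(245, Mul(-1, 10)), 54), 2) = Pow(Add(Add(245, -10), 54), 2) = Pow(Add(235, 54), 2) = Pow(289, 2) = 83521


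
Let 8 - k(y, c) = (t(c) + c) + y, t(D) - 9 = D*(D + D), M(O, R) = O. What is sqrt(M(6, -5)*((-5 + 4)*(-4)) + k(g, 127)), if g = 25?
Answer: I*sqrt(32387) ≈ 179.96*I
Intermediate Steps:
t(D) = 9 + 2*D**2 (t(D) = 9 + D*(D + D) = 9 + D*(2*D) = 9 + 2*D**2)
k(y, c) = -1 - c - y - 2*c**2 (k(y, c) = 8 - (((9 + 2*c**2) + c) + y) = 8 - ((9 + c + 2*c**2) + y) = 8 - (9 + c + y + 2*c**2) = 8 + (-9 - c - y - 2*c**2) = -1 - c - y - 2*c**2)
sqrt(M(6, -5)*((-5 + 4)*(-4)) + k(g, 127)) = sqrt(6*((-5 + 4)*(-4)) + (-1 - 1*127 - 1*25 - 2*127**2)) = sqrt(6*(-1*(-4)) + (-1 - 127 - 25 - 2*16129)) = sqrt(6*4 + (-1 - 127 - 25 - 32258)) = sqrt(24 - 32411) = sqrt(-32387) = I*sqrt(32387)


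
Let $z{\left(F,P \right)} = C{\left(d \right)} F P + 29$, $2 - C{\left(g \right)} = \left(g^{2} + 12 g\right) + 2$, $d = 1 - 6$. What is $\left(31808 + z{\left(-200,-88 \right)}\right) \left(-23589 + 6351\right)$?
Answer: $-11167414206$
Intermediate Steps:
$d = -5$ ($d = 1 - 6 = -5$)
$C{\left(g \right)} = - g^{2} - 12 g$ ($C{\left(g \right)} = 2 - \left(\left(g^{2} + 12 g\right) + 2\right) = 2 - \left(2 + g^{2} + 12 g\right) = - g^{2} - 12 g$)
$z{\left(F,P \right)} = 29 + 35 F P$ ($z{\left(F,P \right)} = \left(-1\right) \left(-5\right) \left(12 - 5\right) F P + 29 = \left(-1\right) \left(-5\right) 7 F P + 29 = 35 F P + 29 = 29 + 35 F P$)
$\left(31808 + z{\left(-200,-88 \right)}\right) \left(-23589 + 6351\right) = \left(31808 + \left(29 + 35 \left(-200\right) \left(-88\right)\right)\right) \left(-23589 + 6351\right) = \left(31808 + \left(29 + 616000\right)\right) \left(-17238\right) = \left(31808 + 616029\right) \left(-17238\right) = 647837 \left(-17238\right) = -11167414206$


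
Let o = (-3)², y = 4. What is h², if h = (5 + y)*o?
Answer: 6561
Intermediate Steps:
o = 9
h = 81 (h = (5 + 4)*9 = 9*9 = 81)
h² = 81² = 6561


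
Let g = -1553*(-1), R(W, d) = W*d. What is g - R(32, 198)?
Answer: -4783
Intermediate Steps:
g = 1553
g - R(32, 198) = 1553 - 32*198 = 1553 - 1*6336 = 1553 - 6336 = -4783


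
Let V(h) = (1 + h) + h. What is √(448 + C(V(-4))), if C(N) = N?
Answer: 21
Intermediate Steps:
V(h) = 1 + 2*h
√(448 + C(V(-4))) = √(448 + (1 + 2*(-4))) = √(448 + (1 - 8)) = √(448 - 7) = √441 = 21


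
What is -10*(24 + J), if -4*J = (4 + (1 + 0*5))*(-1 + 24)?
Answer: 95/2 ≈ 47.500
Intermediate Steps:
J = -115/4 (J = -(4 + (1 + 0*5))*(-1 + 24)/4 = -(4 + (1 + 0))*23/4 = -(4 + 1)*23/4 = -5*23/4 = -1/4*115 = -115/4 ≈ -28.750)
-10*(24 + J) = -10*(24 - 115/4) = -10*(-19/4) = 95/2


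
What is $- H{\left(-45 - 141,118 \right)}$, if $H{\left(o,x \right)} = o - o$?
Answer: $0$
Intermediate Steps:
$H{\left(o,x \right)} = 0$
$- H{\left(-45 - 141,118 \right)} = \left(-1\right) 0 = 0$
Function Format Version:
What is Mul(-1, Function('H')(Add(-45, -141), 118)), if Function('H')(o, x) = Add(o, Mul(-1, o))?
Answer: 0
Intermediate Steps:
Function('H')(o, x) = 0
Mul(-1, Function('H')(Add(-45, -141), 118)) = Mul(-1, 0) = 0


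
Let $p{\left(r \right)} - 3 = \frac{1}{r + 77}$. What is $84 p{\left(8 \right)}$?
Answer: $\frac{21504}{85} \approx 252.99$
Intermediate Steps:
$p{\left(r \right)} = 3 + \frac{1}{77 + r}$ ($p{\left(r \right)} = 3 + \frac{1}{r + 77} = 3 + \frac{1}{77 + r}$)
$84 p{\left(8 \right)} = 84 \frac{232 + 3 \cdot 8}{77 + 8} = 84 \frac{232 + 24}{85} = 84 \cdot \frac{1}{85} \cdot 256 = 84 \cdot \frac{256}{85} = \frac{21504}{85}$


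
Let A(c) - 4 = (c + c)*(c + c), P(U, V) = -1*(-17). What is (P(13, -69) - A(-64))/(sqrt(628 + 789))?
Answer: -16371*sqrt(1417)/1417 ≈ -434.90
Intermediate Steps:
P(U, V) = 17
A(c) = 4 + 4*c**2 (A(c) = 4 + (c + c)*(c + c) = 4 + (2*c)*(2*c) = 4 + 4*c**2)
(P(13, -69) - A(-64))/(sqrt(628 + 789)) = (17 - (4 + 4*(-64)**2))/(sqrt(628 + 789)) = (17 - (4 + 4*4096))/(sqrt(1417)) = (17 - (4 + 16384))*(sqrt(1417)/1417) = (17 - 1*16388)*(sqrt(1417)/1417) = (17 - 16388)*(sqrt(1417)/1417) = -16371*sqrt(1417)/1417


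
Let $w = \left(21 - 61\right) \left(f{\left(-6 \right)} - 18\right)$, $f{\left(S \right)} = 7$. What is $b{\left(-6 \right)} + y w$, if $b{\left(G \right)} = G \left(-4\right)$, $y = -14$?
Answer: $-6136$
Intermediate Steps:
$b{\left(G \right)} = - 4 G$
$w = 440$ ($w = \left(21 - 61\right) \left(7 - 18\right) = \left(-40\right) \left(-11\right) = 440$)
$b{\left(-6 \right)} + y w = \left(-4\right) \left(-6\right) - 6160 = 24 - 6160 = -6136$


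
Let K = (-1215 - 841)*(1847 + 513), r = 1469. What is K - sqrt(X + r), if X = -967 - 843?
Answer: -4852160 - I*sqrt(341) ≈ -4.8522e+6 - 18.466*I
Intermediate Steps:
K = -4852160 (K = -2056*2360 = -4852160)
X = -1810
K - sqrt(X + r) = -4852160 - sqrt(-1810 + 1469) = -4852160 - sqrt(-341) = -4852160 - I*sqrt(341)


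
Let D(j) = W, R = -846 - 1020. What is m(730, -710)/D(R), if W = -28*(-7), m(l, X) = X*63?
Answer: -3195/14 ≈ -228.21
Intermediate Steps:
m(l, X) = 63*X
W = 196
R = -1866
D(j) = 196
m(730, -710)/D(R) = (63*(-710))/196 = -44730*1/196 = -3195/14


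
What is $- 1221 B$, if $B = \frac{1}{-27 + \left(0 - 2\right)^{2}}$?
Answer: $\frac{1221}{23} \approx 53.087$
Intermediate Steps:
$B = - \frac{1}{23}$ ($B = \frac{1}{-27 + \left(-2\right)^{2}} = \frac{1}{-27 + 4} = \frac{1}{-23} = - \frac{1}{23} \approx -0.043478$)
$- 1221 B = \left(-1221\right) \left(- \frac{1}{23}\right) = \frac{1221}{23}$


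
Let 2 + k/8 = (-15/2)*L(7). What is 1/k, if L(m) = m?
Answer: -1/436 ≈ -0.0022936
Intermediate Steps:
k = -436 (k = -16 + 8*(-15/2*7) = -16 + 8*(-105/2) = -16 - 420 = -436)
1/k = 1/(-436) = -1/436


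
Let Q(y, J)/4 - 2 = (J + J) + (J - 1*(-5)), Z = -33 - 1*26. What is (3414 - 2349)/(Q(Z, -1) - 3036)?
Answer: -213/604 ≈ -0.35265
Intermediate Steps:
Z = -59 (Z = -33 - 26 = -59)
Q(y, J) = 28 + 12*J (Q(y, J) = 8 + 4*((J + J) + (J - 1*(-5))) = 8 + 4*(2*J + (J + 5)) = 8 + 4*(2*J + (5 + J)) = 8 + 4*(5 + 3*J) = 8 + (20 + 12*J) = 28 + 12*J)
(3414 - 2349)/(Q(Z, -1) - 3036) = (3414 - 2349)/((28 + 12*(-1)) - 3036) = 1065/((28 - 12) - 3036) = 1065/(16 - 3036) = 1065/(-3020) = 1065*(-1/3020) = -213/604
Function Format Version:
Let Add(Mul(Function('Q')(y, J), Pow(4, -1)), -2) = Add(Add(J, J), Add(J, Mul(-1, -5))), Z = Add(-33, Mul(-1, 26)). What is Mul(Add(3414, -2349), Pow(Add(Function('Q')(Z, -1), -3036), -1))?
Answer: Rational(-213, 604) ≈ -0.35265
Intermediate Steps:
Z = -59 (Z = Add(-33, -26) = -59)
Function('Q')(y, J) = Add(28, Mul(12, J)) (Function('Q')(y, J) = Add(8, Mul(4, Add(Add(J, J), Add(J, Mul(-1, -5))))) = Add(8, Mul(4, Add(Mul(2, J), Add(J, 5)))) = Add(8, Mul(4, Add(Mul(2, J), Add(5, J)))) = Add(8, Mul(4, Add(5, Mul(3, J)))) = Add(8, Add(20, Mul(12, J))) = Add(28, Mul(12, J)))
Mul(Add(3414, -2349), Pow(Add(Function('Q')(Z, -1), -3036), -1)) = Mul(Add(3414, -2349), Pow(Add(Add(28, Mul(12, -1)), -3036), -1)) = Mul(1065, Pow(Add(Add(28, -12), -3036), -1)) = Mul(1065, Pow(Add(16, -3036), -1)) = Mul(1065, Pow(-3020, -1)) = Mul(1065, Rational(-1, 3020)) = Rational(-213, 604)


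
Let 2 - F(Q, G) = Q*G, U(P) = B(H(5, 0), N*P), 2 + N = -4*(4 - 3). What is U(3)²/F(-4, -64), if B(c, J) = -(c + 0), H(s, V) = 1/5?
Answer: -1/6350 ≈ -0.00015748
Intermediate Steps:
N = -6 (N = -2 - 4*(4 - 3) = -2 - 4*1 = -2 - 4 = -6)
H(s, V) = ⅕
B(c, J) = -c
U(P) = -⅕ (U(P) = -1*⅕ = -⅕)
F(Q, G) = 2 - G*Q (F(Q, G) = 2 - Q*G = 2 - G*Q)
U(3)²/F(-4, -64) = (-⅕)²/(2 - 1*(-64)*(-4)) = 1/(25*(2 - 256)) = (1/25)/(-254) = (1/25)*(-1/254) = -1/6350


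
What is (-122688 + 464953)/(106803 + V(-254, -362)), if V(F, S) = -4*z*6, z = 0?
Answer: 342265/106803 ≈ 3.2046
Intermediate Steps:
V(F, S) = 0 (V(F, S) = -4*0*6 = 0*6 = 0)
(-122688 + 464953)/(106803 + V(-254, -362)) = (-122688 + 464953)/(106803 + 0) = 342265/106803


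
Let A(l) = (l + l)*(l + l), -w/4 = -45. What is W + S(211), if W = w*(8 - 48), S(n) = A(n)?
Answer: 170884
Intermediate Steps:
w = 180 (w = -4*(-45) = 180)
A(l) = 4*l**2 (A(l) = (2*l)*(2*l) = 4*l**2)
S(n) = 4*n**2
W = -7200 (W = 180*(8 - 48) = 180*(-40) = -7200)
W + S(211) = -7200 + 4*211**2 = -7200 + 4*44521 = -7200 + 178084 = 170884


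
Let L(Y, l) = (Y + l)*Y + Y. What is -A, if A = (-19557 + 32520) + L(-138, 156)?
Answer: -10341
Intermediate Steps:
L(Y, l) = Y + Y*(Y + l) (L(Y, l) = Y*(Y + l) + Y = Y + Y*(Y + l))
A = 10341 (A = (-19557 + 32520) - 138*(1 - 138 + 156) = 12963 - 138*19 = 12963 - 2622 = 10341)
-A = -1*10341 = -10341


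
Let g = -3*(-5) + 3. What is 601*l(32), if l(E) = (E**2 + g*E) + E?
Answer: 980832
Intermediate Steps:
g = 18 (g = 15 + 3 = 18)
l(E) = E**2 + 19*E (l(E) = (E**2 + 18*E) + E = E**2 + 19*E)
601*l(32) = 601*(32*(19 + 32)) = 601*(32*51) = 601*1632 = 980832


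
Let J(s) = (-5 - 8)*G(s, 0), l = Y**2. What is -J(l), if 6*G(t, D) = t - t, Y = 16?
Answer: 0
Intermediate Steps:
G(t, D) = 0 (G(t, D) = (t - t)/6 = (1/6)*0 = 0)
l = 256 (l = 16**2 = 256)
J(s) = 0 (J(s) = (-5 - 8)*0 = -13*0 = 0)
-J(l) = -1*0 = 0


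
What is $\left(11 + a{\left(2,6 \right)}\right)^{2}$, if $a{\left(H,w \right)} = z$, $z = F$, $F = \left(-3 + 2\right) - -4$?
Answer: $196$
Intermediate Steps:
$F = 3$ ($F = -1 + 4 = 3$)
$z = 3$
$a{\left(H,w \right)} = 3$
$\left(11 + a{\left(2,6 \right)}\right)^{2} = \left(11 + 3\right)^{2} = 14^{2} = 196$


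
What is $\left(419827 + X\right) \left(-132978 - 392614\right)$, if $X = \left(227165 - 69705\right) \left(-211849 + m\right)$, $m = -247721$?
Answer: $38033662171469816$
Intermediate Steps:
$X = -72363892200$ ($X = \left(227165 - 69705\right) \left(-211849 - 247721\right) = 157460 \left(-459570\right) = -72363892200$)
$\left(419827 + X\right) \left(-132978 - 392614\right) = \left(419827 - 72363892200\right) \left(-132978 - 392614\right) = \left(-72363472373\right) \left(-525592\right) = 38033662171469816$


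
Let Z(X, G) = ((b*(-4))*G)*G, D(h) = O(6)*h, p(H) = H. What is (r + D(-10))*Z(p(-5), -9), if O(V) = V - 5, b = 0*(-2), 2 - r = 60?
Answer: 0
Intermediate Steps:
r = -58 (r = 2 - 1*60 = 2 - 60 = -58)
b = 0
O(V) = -5 + V
D(h) = h (D(h) = (-5 + 6)*h = 1*h = h)
Z(X, G) = 0 (Z(X, G) = ((0*(-4))*G)*G = (0*G)*G = 0*G = 0)
(r + D(-10))*Z(p(-5), -9) = (-58 - 10)*0 = -68*0 = 0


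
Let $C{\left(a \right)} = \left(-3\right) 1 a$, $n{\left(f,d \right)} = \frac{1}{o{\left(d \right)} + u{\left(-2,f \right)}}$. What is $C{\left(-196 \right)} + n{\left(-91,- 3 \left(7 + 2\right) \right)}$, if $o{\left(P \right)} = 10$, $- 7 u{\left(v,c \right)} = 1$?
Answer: $\frac{40579}{69} \approx 588.1$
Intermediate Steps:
$u{\left(v,c \right)} = - \frac{1}{7}$ ($u{\left(v,c \right)} = \left(- \frac{1}{7}\right) 1 = - \frac{1}{7}$)
$n{\left(f,d \right)} = \frac{7}{69}$ ($n{\left(f,d \right)} = \frac{1}{10 - \frac{1}{7}} = \frac{1}{\frac{69}{7}} = \frac{7}{69}$)
$C{\left(a \right)} = - 3 a$
$C{\left(-196 \right)} + n{\left(-91,- 3 \left(7 + 2\right) \right)} = \left(-3\right) \left(-196\right) + \frac{7}{69} = 588 + \frac{7}{69} = \frac{40579}{69}$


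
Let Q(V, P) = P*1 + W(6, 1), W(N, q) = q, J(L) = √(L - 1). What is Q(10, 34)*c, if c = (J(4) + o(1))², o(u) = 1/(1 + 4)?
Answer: 532/5 + 14*√3 ≈ 130.65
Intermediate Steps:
J(L) = √(-1 + L)
o(u) = ⅕ (o(u) = 1/5 = ⅕)
Q(V, P) = 1 + P (Q(V, P) = P*1 + 1 = P + 1 = 1 + P)
c = (⅕ + √3)² (c = (√(-1 + 4) + ⅕)² = (√3 + ⅕)² = (⅕ + √3)² ≈ 3.7328)
Q(10, 34)*c = (1 + 34)*(76/25 + 2*√3/5) = 35*(76/25 + 2*√3/5) = 532/5 + 14*√3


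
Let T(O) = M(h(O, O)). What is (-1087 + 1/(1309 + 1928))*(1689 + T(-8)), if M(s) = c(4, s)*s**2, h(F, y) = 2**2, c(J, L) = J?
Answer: -6168137354/3237 ≈ -1.9055e+6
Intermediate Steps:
h(F, y) = 4
M(s) = 4*s**2
T(O) = 64 (T(O) = 4*4**2 = 4*16 = 64)
(-1087 + 1/(1309 + 1928))*(1689 + T(-8)) = (-1087 + 1/(1309 + 1928))*(1689 + 64) = (-1087 + 1/3237)*1753 = -3518618/3237*1753 = -6168137354/3237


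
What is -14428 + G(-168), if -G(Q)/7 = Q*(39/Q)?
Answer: -14701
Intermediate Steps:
G(Q) = -273 (G(Q) = -7*Q*39/Q = -7*39 = -273)
-14428 + G(-168) = -14428 - 273 = -14701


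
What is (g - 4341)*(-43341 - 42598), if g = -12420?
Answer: 1440423579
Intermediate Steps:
(g - 4341)*(-43341 - 42598) = (-12420 - 4341)*(-43341 - 42598) = -16761*(-85939) = 1440423579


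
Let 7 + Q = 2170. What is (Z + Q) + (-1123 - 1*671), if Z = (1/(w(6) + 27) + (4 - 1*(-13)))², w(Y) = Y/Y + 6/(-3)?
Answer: 445693/676 ≈ 659.31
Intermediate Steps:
Q = 2163 (Q = -7 + 2170 = 2163)
w(Y) = -1 (w(Y) = 1 + 6*(-⅓) = 1 - 2 = -1)
Z = 196249/676 (Z = (1/(-1 + 27) + (4 - 1*(-13)))² = (1/26 + (4 + 13))² = (1/26 + 17)² = (443/26)² = 196249/676 ≈ 290.31)
(Z + Q) + (-1123 - 1*671) = (196249/676 + 2163) + (-1123 - 1*671) = 1658437/676 + (-1123 - 671) = 1658437/676 - 1794 = 445693/676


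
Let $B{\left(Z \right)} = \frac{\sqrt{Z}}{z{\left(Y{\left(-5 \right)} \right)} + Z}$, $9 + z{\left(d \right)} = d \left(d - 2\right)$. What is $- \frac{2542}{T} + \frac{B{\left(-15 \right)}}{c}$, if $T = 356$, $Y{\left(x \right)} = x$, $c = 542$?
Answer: $- \frac{1271}{178} + \frac{i \sqrt{15}}{5962} \approx -7.1404 + 0.00064961 i$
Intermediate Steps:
$z{\left(d \right)} = -9 + d \left(-2 + d\right)$ ($z{\left(d \right)} = -9 + d \left(d - 2\right) = -9 + d \left(-2 + d\right)$)
$B{\left(Z \right)} = \frac{\sqrt{Z}}{26 + Z}$ ($B{\left(Z \right)} = \frac{\sqrt{Z}}{\left(-9 + \left(-5\right)^{2} - -10\right) + Z} = \frac{\sqrt{Z}}{\left(-9 + 25 + 10\right) + Z} = \frac{\sqrt{Z}}{26 + Z}$)
$- \frac{2542}{T} + \frac{B{\left(-15 \right)}}{c} = - \frac{2542}{356} + \frac{\sqrt{-15} \frac{1}{26 - 15}}{542} = \left(-2542\right) \frac{1}{356} + \frac{i \sqrt{15}}{11} \cdot \frac{1}{542} = - \frac{1271}{178} + i \sqrt{15} \cdot \frac{1}{11} \cdot \frac{1}{542} = - \frac{1271}{178} + \frac{i \sqrt{15}}{11} \cdot \frac{1}{542} = - \frac{1271}{178} + \frac{i \sqrt{15}}{5962}$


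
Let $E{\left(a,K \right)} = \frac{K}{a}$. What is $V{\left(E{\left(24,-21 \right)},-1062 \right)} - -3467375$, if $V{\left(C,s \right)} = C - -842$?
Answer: $\frac{27745729}{8} \approx 3.4682 \cdot 10^{6}$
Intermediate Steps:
$V{\left(C,s \right)} = 842 + C$ ($V{\left(C,s \right)} = C + 842 = 842 + C$)
$V{\left(E{\left(24,-21 \right)},-1062 \right)} - -3467375 = \left(842 - \frac{21}{24}\right) - -3467375 = \left(842 - \frac{7}{8}\right) + 3467375 = \frac{6729}{8} + 3467375 = \frac{27745729}{8}$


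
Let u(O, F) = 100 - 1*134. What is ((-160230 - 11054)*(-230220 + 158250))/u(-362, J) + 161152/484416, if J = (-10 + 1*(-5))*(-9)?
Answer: -46652702684254/128673 ≈ -3.6257e+8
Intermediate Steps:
J = 135 (J = (-10 - 5)*(-9) = -15*(-9) = 135)
u(O, F) = -34 (u(O, F) = 100 - 134 = -34)
((-160230 - 11054)*(-230220 + 158250))/u(-362, J) + 161152/484416 = ((-160230 - 11054)*(-230220 + 158250))/(-34) + 161152/484416 = -171284*(-71970)*(-1/34) + 161152*(1/484416) = 12327309480*(-1/34) + 2518/7569 = -6163654740/17 + 2518/7569 = -46652702684254/128673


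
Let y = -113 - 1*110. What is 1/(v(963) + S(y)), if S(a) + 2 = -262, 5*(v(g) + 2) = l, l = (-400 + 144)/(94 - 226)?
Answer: -165/43826 ≈ -0.0037649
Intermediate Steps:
l = 64/33 (l = -256/(-132) = -256*(-1/132) = 64/33 ≈ 1.9394)
y = -223 (y = -113 - 110 = -223)
v(g) = -266/165 (v(g) = -2 + (⅕)*(64/33) = -2 + 64/165 = -266/165)
S(a) = -264 (S(a) = -2 - 262 = -264)
1/(v(963) + S(y)) = 1/(-266/165 - 264) = 1/(-43826/165) = -165/43826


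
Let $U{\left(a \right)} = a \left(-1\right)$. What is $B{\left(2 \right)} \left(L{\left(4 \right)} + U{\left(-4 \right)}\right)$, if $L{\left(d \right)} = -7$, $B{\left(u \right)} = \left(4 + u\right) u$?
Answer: $-36$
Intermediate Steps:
$B{\left(u \right)} = u \left(4 + u\right)$
$U{\left(a \right)} = - a$
$B{\left(2 \right)} \left(L{\left(4 \right)} + U{\left(-4 \right)}\right) = 2 \left(4 + 2\right) \left(-7 - -4\right) = 2 \cdot 6 \left(-7 + 4\right) = 12 \left(-3\right) = -36$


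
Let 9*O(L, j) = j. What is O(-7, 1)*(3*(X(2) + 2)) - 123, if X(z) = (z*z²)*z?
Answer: -117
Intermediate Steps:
O(L, j) = j/9
X(z) = z⁴ (X(z) = z³*z = z⁴)
O(-7, 1)*(3*(X(2) + 2)) - 123 = ((⅑)*1)*(3*(2⁴ + 2)) - 123 = (3*(16 + 2))/9 - 123 = (3*18)/9 - 123 = (⅑)*54 - 123 = 6 - 123 = -117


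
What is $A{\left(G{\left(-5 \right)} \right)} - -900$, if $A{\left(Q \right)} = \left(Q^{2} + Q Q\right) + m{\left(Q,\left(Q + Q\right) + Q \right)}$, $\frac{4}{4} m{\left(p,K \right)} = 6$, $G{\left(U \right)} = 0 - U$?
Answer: $956$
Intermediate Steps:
$G{\left(U \right)} = - U$
$m{\left(p,K \right)} = 6$
$A{\left(Q \right)} = 6 + 2 Q^{2}$ ($A{\left(Q \right)} = \left(Q^{2} + Q Q\right) + 6 = \left(Q^{2} + Q^{2}\right) + 6 = 2 Q^{2} + 6 = 6 + 2 Q^{2}$)
$A{\left(G{\left(-5 \right)} \right)} - -900 = \left(6 + 2 \left(\left(-1\right) \left(-5\right)\right)^{2}\right) - -900 = \left(6 + 2 \cdot 5^{2}\right) + 900 = \left(6 + 2 \cdot 25\right) + 900 = \left(6 + 50\right) + 900 = 56 + 900 = 956$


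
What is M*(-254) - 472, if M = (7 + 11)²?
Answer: -82768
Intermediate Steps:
M = 324 (M = 18² = 324)
M*(-254) - 472 = 324*(-254) - 472 = -82296 - 472 = -82768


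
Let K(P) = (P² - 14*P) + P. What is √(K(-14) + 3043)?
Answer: √3421 ≈ 58.489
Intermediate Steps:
K(P) = P² - 13*P
√(K(-14) + 3043) = √(-14*(-13 - 14) + 3043) = √(-14*(-27) + 3043) = √(378 + 3043) = √3421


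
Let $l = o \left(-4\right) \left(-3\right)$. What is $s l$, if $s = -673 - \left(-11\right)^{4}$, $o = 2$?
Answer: $-367536$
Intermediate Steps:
$l = 24$ ($l = 2 \left(-4\right) \left(-3\right) = \left(-8\right) \left(-3\right) = 24$)
$s = -15314$ ($s = -673 - 14641 = -15314$)
$s l = \left(-15314\right) 24 = -367536$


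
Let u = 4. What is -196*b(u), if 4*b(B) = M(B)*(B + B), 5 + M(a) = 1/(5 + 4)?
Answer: 17248/9 ≈ 1916.4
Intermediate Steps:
M(a) = -44/9 (M(a) = -5 + 1/(5 + 4) = -5 + 1/9 = -5 + ⅑ = -44/9)
b(B) = -22*B/9 (b(B) = (-44*(B + B)/9)/4 = (-88*B/9)/4 = -22*B/9)
-196*b(u) = -(-4312)*4/9 = -196*(-88/9) = 17248/9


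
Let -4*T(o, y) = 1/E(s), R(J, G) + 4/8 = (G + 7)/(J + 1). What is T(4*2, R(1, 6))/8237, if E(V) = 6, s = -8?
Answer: -1/197688 ≈ -5.0585e-6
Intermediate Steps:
R(J, G) = -1/2 + (7 + G)/(1 + J) (R(J, G) = -1/2 + (G + 7)/(J + 1) = -1/2 + (7 + G)/(1 + J))
T(o, y) = -1/24 (T(o, y) = -1/4/6 = -1/4*1/6 = -1/24)
T(4*2, R(1, 6))/8237 = -1/24/8237 = -1/24*1/8237 = -1/197688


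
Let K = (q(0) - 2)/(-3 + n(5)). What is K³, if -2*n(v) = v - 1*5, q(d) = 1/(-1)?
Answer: 1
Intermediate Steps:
q(d) = -1
n(v) = 5/2 - v/2 (n(v) = -(v - 1*5)/2 = -(v - 5)/2 = -(-5 + v)/2 = 5/2 - v/2)
K = 1 (K = (-1 - 2)/(-3 + (5/2 - ½*5)) = -3/(-3 + (5/2 - 5/2)) = -3/(-3 + 0) = -3/(-3) = -3*(-⅓) = 1)
K³ = 1³ = 1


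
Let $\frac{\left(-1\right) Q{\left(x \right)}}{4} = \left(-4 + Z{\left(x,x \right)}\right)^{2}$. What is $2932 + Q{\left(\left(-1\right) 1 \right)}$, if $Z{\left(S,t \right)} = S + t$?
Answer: $2788$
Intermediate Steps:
$Q{\left(x \right)} = - 4 \left(-4 + 2 x\right)^{2}$ ($Q{\left(x \right)} = - 4 \left(-4 + \left(x + x\right)\right)^{2} = - 4 \left(-4 + 2 x\right)^{2}$)
$2932 + Q{\left(\left(-1\right) 1 \right)} = 2932 - 16 \left(-2 - 1\right)^{2} = 2932 - 16 \left(-3\right)^{2} = 2932 - 144 = 2788$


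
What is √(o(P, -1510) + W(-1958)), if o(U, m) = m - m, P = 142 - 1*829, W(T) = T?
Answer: I*√1958 ≈ 44.249*I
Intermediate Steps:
P = -687 (P = 142 - 829 = -687)
o(U, m) = 0
√(o(P, -1510) + W(-1958)) = √(0 - 1958) = √(-1958) = I*√1958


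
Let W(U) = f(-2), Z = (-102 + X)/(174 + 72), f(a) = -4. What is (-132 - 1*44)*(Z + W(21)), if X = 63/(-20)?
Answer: 159742/205 ≈ 779.23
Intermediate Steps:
X = -63/20 (X = 63*(-1/20) = -63/20 ≈ -3.1500)
Z = -701/1640 (Z = (-102 - 63/20)/(174 + 72) = -2103/20/246 = -2103/20*1/246 = -701/1640 ≈ -0.42744)
W(U) = -4
(-132 - 1*44)*(Z + W(21)) = (-132 - 1*44)*(-701/1640 - 4) = (-132 - 44)*(-7261/1640) = -176*(-7261/1640) = 159742/205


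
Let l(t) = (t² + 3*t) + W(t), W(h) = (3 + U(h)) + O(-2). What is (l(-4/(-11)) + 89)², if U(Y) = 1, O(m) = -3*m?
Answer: 147064129/14641 ≈ 10045.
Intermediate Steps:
W(h) = 10 (W(h) = (3 + 1) - 3*(-2) = 4 + 6 = 10)
l(t) = 10 + t² + 3*t (l(t) = (t² + 3*t) + 10 = 10 + t² + 3*t)
(l(-4/(-11)) + 89)² = ((10 + (-4/(-11))² + 3*(-4/(-11))) + 89)² = ((10 + (-4*(-1/11))² + 3*(-4*(-1/11))) + 89)² = ((10 + (4/11)² + 3*(4/11)) + 89)² = ((10 + 16/121 + 12/11) + 89)² = (1358/121 + 89)² = (12127/121)² = 147064129/14641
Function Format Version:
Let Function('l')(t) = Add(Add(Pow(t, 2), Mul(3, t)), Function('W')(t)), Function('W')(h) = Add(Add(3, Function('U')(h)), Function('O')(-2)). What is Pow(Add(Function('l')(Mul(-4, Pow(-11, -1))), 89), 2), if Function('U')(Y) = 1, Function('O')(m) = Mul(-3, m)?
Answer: Rational(147064129, 14641) ≈ 10045.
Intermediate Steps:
Function('W')(h) = 10 (Function('W')(h) = Add(Add(3, 1), Mul(-3, -2)) = Add(4, 6) = 10)
Function('l')(t) = Add(10, Pow(t, 2), Mul(3, t)) (Function('l')(t) = Add(Add(Pow(t, 2), Mul(3, t)), 10) = Add(10, Pow(t, 2), Mul(3, t)))
Pow(Add(Function('l')(Mul(-4, Pow(-11, -1))), 89), 2) = Pow(Add(Add(10, Pow(Mul(-4, Pow(-11, -1)), 2), Mul(3, Mul(-4, Pow(-11, -1)))), 89), 2) = Pow(Add(Add(10, Pow(Mul(-4, Rational(-1, 11)), 2), Mul(3, Mul(-4, Rational(-1, 11)))), 89), 2) = Pow(Add(Add(10, Pow(Rational(4, 11), 2), Mul(3, Rational(4, 11))), 89), 2) = Pow(Add(Add(10, Rational(16, 121), Rational(12, 11)), 89), 2) = Pow(Add(Rational(1358, 121), 89), 2) = Pow(Rational(12127, 121), 2) = Rational(147064129, 14641)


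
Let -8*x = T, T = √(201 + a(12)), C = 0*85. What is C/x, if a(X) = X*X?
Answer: 0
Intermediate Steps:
a(X) = X²
C = 0
T = √345 (T = √(201 + 12²) = √(201 + 144) = √345 ≈ 18.574)
x = -√345/8 ≈ -2.3218
C/x = 0/((-√345/8)) = 0*(-8*√345/345) = 0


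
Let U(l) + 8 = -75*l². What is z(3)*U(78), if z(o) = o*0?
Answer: 0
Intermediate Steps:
z(o) = 0
U(l) = -8 - 75*l²
z(3)*U(78) = 0*(-8 - 75*78²) = 0*(-8 - 75*6084) = 0*(-8 - 456300) = 0*(-456308) = 0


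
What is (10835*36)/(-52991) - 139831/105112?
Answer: -48409771241/5569989992 ≈ -8.6912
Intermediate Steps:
(10835*36)/(-52991) - 139831/105112 = 390060*(-1/52991) - 139831*1/105112 = -390060/52991 - 139831/105112 = -48409771241/5569989992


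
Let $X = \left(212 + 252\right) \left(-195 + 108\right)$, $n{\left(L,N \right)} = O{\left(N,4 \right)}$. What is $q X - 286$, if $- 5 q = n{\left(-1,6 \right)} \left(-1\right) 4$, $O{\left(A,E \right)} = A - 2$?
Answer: $- \frac{647318}{5} \approx -1.2946 \cdot 10^{5}$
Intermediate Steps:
$O{\left(A,E \right)} = -2 + A$
$n{\left(L,N \right)} = -2 + N$
$q = \frac{16}{5}$ ($q = - \frac{\left(-2 + 6\right) \left(-1\right) 4}{5} = - \frac{4 \left(-1\right) 4}{5} = - \frac{\left(-4\right) 4}{5} = \left(- \frac{1}{5}\right) \left(-16\right) = \frac{16}{5} \approx 3.2$)
$X = -40368$ ($X = 464 \left(-87\right) = -40368$)
$q X - 286 = \frac{16}{5} \left(-40368\right) - 286 = - \frac{645888}{5} - 286 = - \frac{647318}{5}$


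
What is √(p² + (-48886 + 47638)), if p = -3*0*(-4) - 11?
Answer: 7*I*√23 ≈ 33.571*I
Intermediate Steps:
p = -11 (p = 0*(-4) - 11 = 0 - 11 = -11)
√(p² + (-48886 + 47638)) = √((-11)² + (-48886 + 47638)) = √(121 - 1248) = √(-1127) = 7*I*√23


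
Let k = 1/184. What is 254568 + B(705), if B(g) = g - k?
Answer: 46970231/184 ≈ 2.5527e+5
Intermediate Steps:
k = 1/184 ≈ 0.0054348
B(g) = -1/184 + g (B(g) = g - 1*1/184 = g - 1/184 = -1/184 + g)
254568 + B(705) = 254568 + (-1/184 + 705) = 254568 + 129719/184 = 46970231/184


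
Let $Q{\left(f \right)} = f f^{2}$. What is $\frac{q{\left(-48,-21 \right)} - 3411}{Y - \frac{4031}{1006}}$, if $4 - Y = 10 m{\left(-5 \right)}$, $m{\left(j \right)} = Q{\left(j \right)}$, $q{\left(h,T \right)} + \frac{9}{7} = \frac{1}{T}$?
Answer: $- \frac{10298422}{3772479} \approx -2.7299$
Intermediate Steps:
$Q{\left(f \right)} = f^{3}$
$q{\left(h,T \right)} = - \frac{9}{7} + \frac{1}{T}$
$m{\left(j \right)} = j^{3}$
$Y = 1254$ ($Y = 4 - 10 \left(-5\right)^{3} = 4 - 10 \left(-125\right) = 4 - -1250 = 4 + 1250 = 1254$)
$\frac{q{\left(-48,-21 \right)} - 3411}{Y - \frac{4031}{1006}} = \frac{\left(- \frac{9}{7} + \frac{1}{-21}\right) - 3411}{1254 - \frac{4031}{1006}} = \frac{\left(- \frac{9}{7} - \frac{1}{21}\right) - 3411}{1254 - \frac{4031}{1006}} = \frac{- \frac{4}{3} - 3411}{1254 - \frac{4031}{1006}} = - \frac{10237}{3 \cdot \frac{1257493}{1006}} = \left(- \frac{10237}{3}\right) \frac{1006}{1257493} = - \frac{10298422}{3772479}$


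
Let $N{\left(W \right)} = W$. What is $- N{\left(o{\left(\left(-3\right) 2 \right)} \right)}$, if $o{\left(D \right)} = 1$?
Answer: $-1$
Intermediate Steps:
$- N{\left(o{\left(\left(-3\right) 2 \right)} \right)} = \left(-1\right) 1 = -1$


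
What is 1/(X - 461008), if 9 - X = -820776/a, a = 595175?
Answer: -595175/274374259049 ≈ -2.1692e-6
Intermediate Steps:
X = 6177351/595175 (X = 9 - (-820776)/595175 = 9 - 1*(-820776/595175) = 9 + 820776/595175 = 6177351/595175 ≈ 10.379)
1/(X - 461008) = 1/(6177351/595175 - 461008) = 1/(-274374259049/595175) = -595175/274374259049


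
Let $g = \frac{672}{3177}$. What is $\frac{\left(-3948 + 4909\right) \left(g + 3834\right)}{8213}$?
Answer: $\frac{3902073230}{8697567} \approx 448.64$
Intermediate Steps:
$g = \frac{224}{1059}$ ($g = 672 \cdot \frac{1}{3177} = \frac{224}{1059} \approx 0.21152$)
$\frac{\left(-3948 + 4909\right) \left(g + 3834\right)}{8213} = \frac{\left(-3948 + 4909\right) \left(\frac{224}{1059} + 3834\right)}{8213} = 961 \cdot \frac{4060430}{1059} \cdot \frac{1}{8213} = \frac{3902073230}{1059} \cdot \frac{1}{8213} = \frac{3902073230}{8697567}$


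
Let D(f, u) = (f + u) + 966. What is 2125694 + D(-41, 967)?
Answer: 2127586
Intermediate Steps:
D(f, u) = 966 + f + u
2125694 + D(-41, 967) = 2125694 + (966 - 41 + 967) = 2125694 + 1892 = 2127586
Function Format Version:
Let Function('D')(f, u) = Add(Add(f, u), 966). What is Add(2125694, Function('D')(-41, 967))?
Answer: 2127586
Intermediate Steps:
Function('D')(f, u) = Add(966, f, u)
Add(2125694, Function('D')(-41, 967)) = Add(2125694, Add(966, -41, 967)) = Add(2125694, 1892) = 2127586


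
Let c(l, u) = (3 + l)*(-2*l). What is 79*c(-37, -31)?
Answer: -198764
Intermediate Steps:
c(l, u) = -2*l*(3 + l)
79*c(-37, -31) = 79*(-2*(-37)*(3 - 37)) = 79*(-2*(-37)*(-34)) = 79*(-2516) = -198764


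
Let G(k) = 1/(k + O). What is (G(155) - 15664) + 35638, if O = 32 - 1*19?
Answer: 3355633/168 ≈ 19974.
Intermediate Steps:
O = 13 (O = 32 - 19 = 13)
G(k) = 1/(13 + k) (G(k) = 1/(k + 13) = 1/(13 + k))
(G(155) - 15664) + 35638 = (1/(13 + 155) - 15664) + 35638 = (1/168 - 15664) + 35638 = -2631551/168 + 35638 = 3355633/168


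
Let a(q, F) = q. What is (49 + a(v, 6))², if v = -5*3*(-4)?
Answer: 11881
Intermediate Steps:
v = 60 (v = -1*15*(-4) = -15*(-4) = 60)
(49 + a(v, 6))² = (49 + 60)² = 109² = 11881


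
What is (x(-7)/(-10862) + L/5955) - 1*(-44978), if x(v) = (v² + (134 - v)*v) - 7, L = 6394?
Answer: 2909396498483/64683210 ≈ 44979.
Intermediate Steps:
x(v) = -7 + v² + v*(134 - v) (x(v) = (v² + v*(134 - v)) - 7 = -7 + v² + v*(134 - v))
(x(-7)/(-10862) + L/5955) - 1*(-44978) = ((-7 + 134*(-7))/(-10862) + 6394/5955) - 1*(-44978) = ((-7 - 938)*(-1/10862) + 6394*(1/5955)) + 44978 = (-945*(-1/10862) + 6394/5955) + 44978 = (945/10862 + 6394/5955) + 44978 = 75079103/64683210 + 44978 = 2909396498483/64683210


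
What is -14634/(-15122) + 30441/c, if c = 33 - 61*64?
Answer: -201840294/29268631 ≈ -6.8961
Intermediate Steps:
c = -3871 (c = 33 - 3904 = -3871)
-14634/(-15122) + 30441/c = -14634/(-15122) + 30441/(-3871) = -14634*(-1/15122) + 30441*(-1/3871) = 7317/7561 - 30441/3871 = -201840294/29268631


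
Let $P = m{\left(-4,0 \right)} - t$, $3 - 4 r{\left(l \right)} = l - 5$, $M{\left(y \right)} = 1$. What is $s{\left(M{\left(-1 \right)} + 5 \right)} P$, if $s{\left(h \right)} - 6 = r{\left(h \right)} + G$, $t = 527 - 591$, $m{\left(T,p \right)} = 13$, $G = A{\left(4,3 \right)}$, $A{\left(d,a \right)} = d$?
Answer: $\frac{1617}{2} \approx 808.5$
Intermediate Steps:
$G = 4$
$r{\left(l \right)} = 2 - \frac{l}{4}$ ($r{\left(l \right)} = \frac{3}{4} - \frac{l - 5}{4} = \frac{3}{4} - \frac{-5 + l}{4} = \frac{3}{4} - \left(- \frac{5}{4} + \frac{l}{4}\right) = 2 - \frac{l}{4}$)
$t = -64$
$s{\left(h \right)} = 12 - \frac{h}{4}$ ($s{\left(h \right)} = 6 + \left(\left(2 - \frac{h}{4}\right) + 4\right) = 6 - \left(-6 + \frac{h}{4}\right) = 12 - \frac{h}{4}$)
$P = 77$ ($P = 13 - -64 = 13 + 64 = 77$)
$s{\left(M{\left(-1 \right)} + 5 \right)} P = \left(12 - \frac{1 + 5}{4}\right) 77 = \left(12 - \frac{3}{2}\right) 77 = \frac{21}{2} \cdot 77 = \frac{1617}{2}$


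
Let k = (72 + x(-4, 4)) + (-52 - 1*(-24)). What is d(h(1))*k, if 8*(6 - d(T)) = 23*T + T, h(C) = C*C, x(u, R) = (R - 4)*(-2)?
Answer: 132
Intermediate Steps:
x(u, R) = 8 - 2*R (x(u, R) = (-4 + R)*(-2) = 8 - 2*R)
k = 44 (k = (72 + (8 - 2*4)) + (-52 - 1*(-24)) = (72 + (8 - 8)) + (-52 + 24) = (72 + 0) - 28 = 72 - 28 = 44)
h(C) = C²
d(T) = 6 - 3*T (d(T) = 6 - (23*T + T)/8 = 6 - 3*T)
d(h(1))*k = (6 - 3*1²)*44 = (6 - 3*1)*44 = (6 - 3)*44 = 3*44 = 132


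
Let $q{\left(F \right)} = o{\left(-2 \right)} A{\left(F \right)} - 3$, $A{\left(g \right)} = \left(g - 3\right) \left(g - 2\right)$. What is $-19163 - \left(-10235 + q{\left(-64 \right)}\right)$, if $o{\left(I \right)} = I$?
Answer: $-81$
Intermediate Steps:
$A{\left(g \right)} = \left(-3 + g\right) \left(-2 + g\right)$
$q{\left(F \right)} = -15 - 2 F^{2} + 10 F$ ($q{\left(F \right)} = - 2 \left(6 + F^{2} - 5 F\right) - 3 = \left(-12 - 2 F^{2} + 10 F\right) - 3 = -15 - 2 F^{2} + 10 F$)
$-19163 - \left(-10235 + q{\left(-64 \right)}\right) = -19163 - \left(-10235 - \left(655 + 8192\right)\right) = -19163 - \left(-10235 - 8847\right) = -19163 - -19082 = -19163 + 19082 = -81$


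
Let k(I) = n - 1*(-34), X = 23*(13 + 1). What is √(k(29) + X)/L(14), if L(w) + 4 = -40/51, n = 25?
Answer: -51*√381/244 ≈ -4.0798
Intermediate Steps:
X = 322 (X = 23*14 = 322)
k(I) = 59 (k(I) = 25 - 1*(-34) = 25 + 34 = 59)
L(w) = -244/51 (L(w) = -4 - 40/51 = -244/51)
√(k(29) + X)/L(14) = √(59 + 322)/(-244/51) = √381*(-51/244) = -51*√381/244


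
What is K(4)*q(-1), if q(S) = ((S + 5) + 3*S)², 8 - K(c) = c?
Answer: 4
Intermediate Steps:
K(c) = 8 - c
q(S) = (5 + 4*S)² (q(S) = ((5 + S) + 3*S)² = (5 + 4*S)²)
K(4)*q(-1) = (8 - 1*4)*(5 + 4*(-1))² = (8 - 4)*(5 - 4)² = 4*1² = 4*1 = 4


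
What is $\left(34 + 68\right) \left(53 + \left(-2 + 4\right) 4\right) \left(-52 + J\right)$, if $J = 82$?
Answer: $186660$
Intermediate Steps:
$\left(34 + 68\right) \left(53 + \left(-2 + 4\right) 4\right) \left(-52 + J\right) = \left(34 + 68\right) \left(53 + \left(-2 + 4\right) 4\right) \left(-52 + 82\right) = 102 \left(53 + 2 \cdot 4\right) 30 = 102 \left(53 + 8\right) 30 = 102 \cdot 61 \cdot 30 = 6222 \cdot 30 = 186660$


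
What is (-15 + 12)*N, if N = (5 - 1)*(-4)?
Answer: 48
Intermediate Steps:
N = -16 (N = 4*(-4) = -16)
(-15 + 12)*N = (-15 + 12)*(-16) = -3*(-16) = 48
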